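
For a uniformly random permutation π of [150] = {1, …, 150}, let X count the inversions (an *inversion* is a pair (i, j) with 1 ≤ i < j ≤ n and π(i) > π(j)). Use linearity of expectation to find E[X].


Write X = Σ X_I over the C(150, 2) = 11175 pairs i < j, with X_I the indicator of one inversion.
There are 11175 indicators.
For each fixed pair i < j, the values π(i) and π(j) are two distinct elements of {1, …, 150} in uniformly random order; by symmetry P[π(i) > π(j)] = 1/2.
By linearity: E[X] = 11175 · (1/2) = C(150, 2) · (1/2) = 11175/2 = 11175/2 ≈ 5587.50000.

E[X] = 11175/2 = 5587.50000.


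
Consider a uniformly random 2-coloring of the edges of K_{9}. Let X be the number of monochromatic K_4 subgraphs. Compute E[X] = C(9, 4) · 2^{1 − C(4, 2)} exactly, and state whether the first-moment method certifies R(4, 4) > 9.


E[X] = C(9, 4) · 2^{1 − 6} = 126 · 2^{−5} = 126/32.
As a reduced fraction: E[X] = 63/16 ≈ 3.9375000.
Is E[X] < 1? NO.
Since E[X] ≥ 1, the first-moment bound is inconclusive at n = 9; it does NOT by itself certify R(4, 4) > 9.

E[X] = 63/16 ≈ 3.9375000; E[X] ≥ 1; first-moment method inconclusive here.


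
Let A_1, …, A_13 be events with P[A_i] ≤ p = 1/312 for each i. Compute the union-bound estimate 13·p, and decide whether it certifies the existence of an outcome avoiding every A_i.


Union bound: P[∪_{i=1}^{13} A_i] ≤ Σ_i P[A_i] ≤ 13·p = 13·(1/312) = 1/24.
Numerically: 1/24 ≈ 0.042.
Is 1/24 < 1? YES.
Since P[∪ A_i] ≤ 1/24 < 1, the complement has P[∩ A_i^c] ≥ 1 − 1/24 = 23/24 > 0, so some outcome avoids every A_i.

13·p = 1/24 ≈ 0.042; existence CERTIFIED by the union bound.


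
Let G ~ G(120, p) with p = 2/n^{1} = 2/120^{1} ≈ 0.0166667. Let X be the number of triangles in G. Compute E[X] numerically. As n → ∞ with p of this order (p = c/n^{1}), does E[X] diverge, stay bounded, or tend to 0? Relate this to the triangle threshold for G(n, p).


Number of potential triangles: C(120, 3) = 280840.
Each occurs with probability p³ ≈ (0.0166667)³ ≈ 4.62962963e-06.
By linearity: E[X] = C(120, 3)·p³ ≈ 280840 · 4.62962963e-06 ≈ 1.300185.
Here α = 1, so p = 2/n is exactly at the triangle threshold p ~ 1/n. Asymptotically E[X] → c³/6 = 2³/6 = 4/3 ≈ 1.333333, a bounded constant. In this regime the triangle count is asymptotically Poisson(c³/6).

E[X] ≈ 1.300185; in regime p = Θ(1/n^{1}) E[X] stays bounded (at the triangle threshold p ~ 1/n).


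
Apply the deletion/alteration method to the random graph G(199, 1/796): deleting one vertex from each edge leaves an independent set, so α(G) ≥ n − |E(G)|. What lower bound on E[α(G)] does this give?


E[|E(G)|] = C(199, 2)·p = 19701 · (1/796) = 99/4.
E[α(G)] ≥ n − E[|E(G)|] = 199 − 99/4 = 697/4.
Numerically: ≈ 174.250.
(This is only a lower bound; the true E[α(G)] may be larger.)

E[α(G)] ≥ 697/4 ≈ 174.250.


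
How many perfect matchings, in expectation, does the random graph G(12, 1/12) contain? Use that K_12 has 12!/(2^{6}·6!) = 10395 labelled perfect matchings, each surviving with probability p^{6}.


K_12 has 12!/(2^{6}·6!) = 10395 labelled perfect matchings.
For each such perfect matching H, let X_H = 1 if all 6 edges of H are present in G. Then P[X_H = 1] = p^{6} = (1/12)^{6} = 1/2985984.
By linearity: E[X] = Σ_H E[X_H] = 10395 · p^{6} = 10395 · 1/2985984 = 385/110592.
Numerically: E[X] ≈ 0.0034813.

E[X] = 10395 · (1/12)^{6} = 385/110592 ≈ 0.0034813.


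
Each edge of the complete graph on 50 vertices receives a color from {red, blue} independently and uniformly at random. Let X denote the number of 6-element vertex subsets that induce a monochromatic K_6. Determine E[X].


Let X = Σ_S X_S over the C(50, 6) = 15890700 subsets S of size 6, where X_S = 1 if the K_6 on S is monochromatic.
For a fixed S, the K_6 on S has C(6, 2) = 15 edges. P[all 15 edges red] = (1/2)^15, and likewise for blue, so P[monochromatic] = 2·(1/2)^15 = 2^{1 − 15} = 1/16384.
By linearity of expectation: E[X] = C(50, 6) · 2^{1 − 15} = 15890700 · 1/16384 = 3972675/4096.
Numerically: E[X] ≈ 969.891357.

E[X] = C(50,6)·2^(1−C(6,2)) = 3972675/4096 ≈ 969.891357.


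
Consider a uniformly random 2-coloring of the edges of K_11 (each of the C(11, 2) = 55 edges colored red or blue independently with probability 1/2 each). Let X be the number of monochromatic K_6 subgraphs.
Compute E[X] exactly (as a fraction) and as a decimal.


Let X = Σ_S X_S over the C(11, 6) = 462 subsets S of size 6, where X_S = 1 if the K_6 on S is monochromatic.
For a fixed S, the K_6 on S has C(6, 2) = 15 edges. P[all 15 edges red] = (1/2)^15, and likewise for blue, so P[monochromatic] = 2·(1/2)^15 = 2^{1 − 15} = 1/16384.
Summing: E[X] = C(11, 6) · 2^{1 − 15} = 462 · 1/16384 = 231/8192.
Numerically: E[X] ≈ 0.02820.

E[X] = C(11,6)·2^(1−C(6,2)) = 231/8192 ≈ 0.02820.


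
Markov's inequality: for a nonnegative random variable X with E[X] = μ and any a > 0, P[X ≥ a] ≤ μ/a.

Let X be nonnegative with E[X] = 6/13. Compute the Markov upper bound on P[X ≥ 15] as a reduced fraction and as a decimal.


μ = E[X] = 6/13, a = 15.
Markov: P[X ≥ 15] ≤ μ/a = (6/13)/15 = 2/65.
Numerically: ≈ 0.030769.
(Since a = 15 > μ = 0.461538, the bound 2/65 is < 1 and informative.)

P[X ≥ 15] ≤ 2/65 ≈ 0.030769.


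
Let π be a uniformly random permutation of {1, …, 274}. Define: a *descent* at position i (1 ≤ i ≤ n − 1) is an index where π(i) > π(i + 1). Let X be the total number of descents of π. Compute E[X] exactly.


Write X = Σ X_I over i = 1, …, 273, with X_I the indicator of one descent.
There are 273 indicators.
For each fixed i, the pair (π(i), π(i+1)) is a uniformly random ordered pair of distinct values from {1, …, 274}; by symmetry P[π(i) > π(i+1)] = 1/2.
By linearity: E[X] = 273 · (1/2) = (274 − 1) · (1/2) = 273/2 ≈ 136.500.

E[X] = 273/2 = 136.500.


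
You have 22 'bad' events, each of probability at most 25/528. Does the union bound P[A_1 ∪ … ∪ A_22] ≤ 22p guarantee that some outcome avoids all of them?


Union bound: P[∪_{i=1}^{22} A_i] ≤ Σ_i P[A_i] ≤ 22·p = 22·(25/528) = 25/24.
Numerically: 25/24 ≈ 1.041667.
Is 25/24 < 1? NO.
Since the bound 25/24 is ≥ 1, the union bound is uninformative here; it does NOT by itself certify existence.

22·p = 25/24 ≈ 1.041667; existence NOT certified by the union bound.


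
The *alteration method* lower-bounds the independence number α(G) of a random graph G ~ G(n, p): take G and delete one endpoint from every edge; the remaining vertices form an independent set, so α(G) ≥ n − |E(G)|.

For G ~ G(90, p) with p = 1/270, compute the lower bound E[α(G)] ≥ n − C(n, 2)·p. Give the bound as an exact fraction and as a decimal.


E[|E(G)|] = C(90, 2)·p = 4005 · (1/270) = 89/6.
E[α(G)] ≥ n − E[|E(G)|] = 90 − 89/6 = 451/6.
Numerically: ≈ 75.166667.
(This is only a lower bound; the true E[α(G)] may be larger.)

E[α(G)] ≥ 451/6 ≈ 75.166667.


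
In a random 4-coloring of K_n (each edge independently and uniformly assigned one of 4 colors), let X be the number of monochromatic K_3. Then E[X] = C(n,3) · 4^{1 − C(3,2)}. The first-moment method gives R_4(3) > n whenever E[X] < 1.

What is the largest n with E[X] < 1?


We need C(n, 3) · 4^{1 − 3} < 1, i.e. C(n, 3) < 4^{3 − 1} = 16.
Check values of n near the boundary:
  n = 3: C(3, 3) = 1; 1 < 16? YES
  n = 4: C(4, 3) = 4; 4 < 16? YES
  n = 5: C(5, 3) = 10; 10 < 16? YES
  n = 6: C(6, 3) = 20; 20 < 16? NO
  n = 7: C(7, 3) = 35; 35 < 16? NO
  n = 8: C(8, 3) = 56; 56 < 16? NO
The largest n with C(n, 3) < 16 is n = 5 (where E[X] = 5/8 ≈ 0.6250). Hence R_4(3) > 5, i.e. R_4(3) ≥ 6.

Largest n = 5; hence R_4(3) > 5.


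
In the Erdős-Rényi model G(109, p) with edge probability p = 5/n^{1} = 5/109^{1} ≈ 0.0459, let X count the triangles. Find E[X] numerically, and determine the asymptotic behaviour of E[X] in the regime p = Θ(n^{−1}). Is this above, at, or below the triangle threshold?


Number of potential triangles: C(109, 3) = 209934.
Each occurs with probability p³ ≈ (0.0459)³ ≈ 9.65229e-05.
By linearity: E[X] = C(109, 3)·p³ ≈ 209934 · 9.65229e-05 ≈ 20.263.
Here α = 1, so p = 5/n is exactly at the triangle threshold p ~ 1/n. Asymptotically E[X] → c³/6 = 5³/6 = 125/6 ≈ 20.833, a bounded constant. In this regime the triangle count is asymptotically Poisson(c³/6).

E[X] ≈ 20.263; in regime p = Θ(1/n^{1}) E[X] stays bounded (at the triangle threshold p ~ 1/n).


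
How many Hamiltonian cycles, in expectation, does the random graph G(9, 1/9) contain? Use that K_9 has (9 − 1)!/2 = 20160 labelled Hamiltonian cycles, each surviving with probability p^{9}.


K_9 has (9 − 1)!/2 = 20160 labelled Hamiltonian cycles.
For each such Hamiltonian cycle H, let X_H = 1 if all 9 edges of H are present in G. Then P[X_H = 1] = p^{9} = (1/9)^{9} = 1/387420489.
By linearity of expectation: E[X] = Σ_H E[X_H] = 20160 · p^{9} = 20160 · 1/387420489 = 2240/43046721.
Numerically: E[X] ≈ 5.204e-05.

E[X] = 20160 · (1/9)^{9} = 2240/43046721 ≈ 5.204e-05.


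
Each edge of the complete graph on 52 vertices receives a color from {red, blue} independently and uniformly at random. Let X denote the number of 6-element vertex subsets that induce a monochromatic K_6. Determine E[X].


Let X = Σ_S X_S over the C(52, 6) = 20358520 subsets S of size 6, where X_S = 1 if the K_6 on S is monochromatic.
For a fixed S, the K_6 on S has C(6, 2) = 15 edges. P[all 15 edges red] = (1/2)^15, and likewise for blue, so P[monochromatic] = 2·(1/2)^15 = 2^{1 − 15} = 1/16384.
Summing: E[X] = C(52, 6) · 2^{1 − 15} = 20358520 · 1/16384 = 2544815/2048.
Numerically: E[X] ≈ 1242.585.

E[X] = C(52,6)·2^(1−C(6,2)) = 2544815/2048 ≈ 1242.585.


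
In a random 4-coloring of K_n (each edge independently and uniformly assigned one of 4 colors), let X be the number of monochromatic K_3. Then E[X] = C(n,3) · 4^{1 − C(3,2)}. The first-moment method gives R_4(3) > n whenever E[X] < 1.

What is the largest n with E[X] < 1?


We need C(n, 3) · 4^{1 − 3} < 1, i.e. C(n, 3) < 4^{3 − 1} = 16.
Check values of n near the boundary:
  n = 3: C(3, 3) = 1; 1 < 16? YES
  n = 4: C(4, 3) = 4; 4 < 16? YES
  n = 5: C(5, 3) = 10; 10 < 16? YES
  n = 6: C(6, 3) = 20; 20 < 16? NO
  n = 7: C(7, 3) = 35; 35 < 16? NO
  n = 8: C(8, 3) = 56; 56 < 16? NO
The largest n with C(n, 3) < 16 is n = 5 (where E[X] = 5/8 ≈ 0.6250). Hence R_4(3) > 5, i.e. R_4(3) ≥ 6.

Largest n = 5; hence R_4(3) > 5.


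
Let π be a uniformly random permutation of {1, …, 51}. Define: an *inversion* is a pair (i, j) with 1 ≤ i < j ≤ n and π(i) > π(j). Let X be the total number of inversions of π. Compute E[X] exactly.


Write X = Σ X_I over the C(51, 2) = 1275 pairs i < j, with X_I the indicator of one inversion.
There are 1275 indicators.
For each fixed pair i < j, the values π(i) and π(j) are two distinct elements of {1, …, 51} in uniformly random order; by symmetry P[π(i) > π(j)] = 1/2.
By linearity: E[X] = 1275 · (1/2) = C(51, 2) · (1/2) = 1275/2 = 1275/2 ≈ 637.50000.

E[X] = 1275/2 = 637.50000.


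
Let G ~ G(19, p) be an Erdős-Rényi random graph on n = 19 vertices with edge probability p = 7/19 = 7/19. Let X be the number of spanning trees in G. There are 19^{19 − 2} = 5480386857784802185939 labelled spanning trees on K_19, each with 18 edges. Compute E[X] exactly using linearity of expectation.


K_19 has 19^{19 − 2} = 5480386857784802185939 labelled spanning trees.
For each such spanning tree H, let X_H = 1 if all 18 edges of H are present in G. Then P[X_H = 1] = p^{18} = (7/19)^{18} = 1628413597910449/104127350297911241532841.
By linearity: E[X] = Σ_H E[X_H] = 5480386857784802185939 · p^{18} = 5480386857784802185939 · 1628413597910449/104127350297911241532841 = 1628413597910449/19.
Numerically: E[X] ≈ 8.5706e+13.

E[X] = 5480386857784802185939 · (7/19)^{18} = 1628413597910449/19 ≈ 8.5706e+13.


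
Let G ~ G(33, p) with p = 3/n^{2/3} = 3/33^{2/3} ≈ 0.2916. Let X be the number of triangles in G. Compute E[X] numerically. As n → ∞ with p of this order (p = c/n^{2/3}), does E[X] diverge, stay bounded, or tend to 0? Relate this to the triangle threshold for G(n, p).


Number of potential triangles: C(33, 3) = 5456.
Each occurs with probability p³ ≈ (0.2916)³ ≈ 2.479339e-02.
By linearity: E[X] = C(33, 3)·p³ ≈ 5456 · 2.479339e-02 ≈ 135.2727.
Since α = 2/3 < 1, p = c/n^{2/3} ≫ 1/n is above the triangle threshold p ~ 1/n. Asymptotically E[X] ~ (c³/6)·n^{3(1−α)} = (3³/6)·n^{1} → ∞; triangles are abundant w.h.p.

E[X] ≈ 135.2727; in regime p = Θ(1/n^{2/3}) E[X] diverges (above the triangle threshold p ~ 1/n).


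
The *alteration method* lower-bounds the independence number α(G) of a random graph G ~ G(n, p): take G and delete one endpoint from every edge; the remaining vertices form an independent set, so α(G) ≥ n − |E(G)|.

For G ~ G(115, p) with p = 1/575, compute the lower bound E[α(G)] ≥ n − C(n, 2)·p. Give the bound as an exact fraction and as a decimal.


E[|E(G)|] = C(115, 2)·p = 6555 · (1/575) = 57/5.
E[α(G)] ≥ n − E[|E(G)|] = 115 − 57/5 = 518/5.
Numerically: ≈ 103.6000.
(This is only a lower bound; the true E[α(G)] may be larger.)

E[α(G)] ≥ 518/5 ≈ 103.6000.


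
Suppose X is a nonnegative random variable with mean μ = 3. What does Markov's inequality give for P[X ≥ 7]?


μ = E[X] = 3, a = 7.
Markov: P[X ≥ 7] ≤ μ/a = (3)/7 = 3/7.
Numerically: ≈ 0.42857.
(Since a = 7 > μ = 3.00000, the bound 3/7 is < 1 and informative.)

P[X ≥ 7] ≤ 3/7 ≈ 0.42857.


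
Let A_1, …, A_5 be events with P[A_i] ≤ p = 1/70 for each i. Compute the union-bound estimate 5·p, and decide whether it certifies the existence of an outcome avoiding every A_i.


Union bound: P[∪_{i=1}^{5} A_i] ≤ Σ_i P[A_i] ≤ 5·p = 5·(1/70) = 1/14.
Numerically: 1/14 ≈ 0.0714286.
Is 1/14 < 1? YES.
Since P[∪ A_i] ≤ 1/14 < 1, the complement has P[∩ A_i^c] ≥ 1 − 1/14 = 13/14 > 0, so some outcome avoids every A_i.

5·p = 1/14 ≈ 0.0714286; existence CERTIFIED by the union bound.


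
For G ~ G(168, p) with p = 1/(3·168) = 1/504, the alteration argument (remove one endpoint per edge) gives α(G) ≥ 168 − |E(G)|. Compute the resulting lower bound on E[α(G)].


E[|E(G)|] = C(168, 2)·p = 14028 · (1/504) = 167/6.
E[α(G)] ≥ n − E[|E(G)|] = 168 − 167/6 = 841/6.
Numerically: ≈ 140.166667.
(This is only a lower bound; the true E[α(G)] may be larger.)

E[α(G)] ≥ 841/6 ≈ 140.166667.


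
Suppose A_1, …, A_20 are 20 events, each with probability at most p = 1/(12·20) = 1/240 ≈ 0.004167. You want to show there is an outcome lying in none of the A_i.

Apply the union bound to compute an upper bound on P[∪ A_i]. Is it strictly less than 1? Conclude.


Union bound: P[∪_{i=1}^{20} A_i] ≤ Σ_i P[A_i] ≤ 20·p = 20·(1/240) = 1/12.
Numerically: 1/12 ≈ 0.083333.
Is 1/12 < 1? YES.
Since P[∪ A_i] ≤ 1/12 < 1, the complement has P[∩ A_i^c] ≥ 1 − 1/12 = 11/12 > 0, so some outcome avoids every A_i.

20·p = 1/12 ≈ 0.083333; existence CERTIFIED by the union bound.


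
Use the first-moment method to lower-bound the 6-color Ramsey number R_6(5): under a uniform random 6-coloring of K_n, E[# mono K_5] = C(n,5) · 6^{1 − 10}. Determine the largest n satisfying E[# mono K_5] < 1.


We need C(n, 5) · 6^{1 − 10} < 1, i.e. C(n, 5) < 6^{10 − 1} = 10077696.
Check values of n near the boundary:
  n = 66: C(66, 5) = 8936928; 8936928 < 10077696? YES
  n = 67: C(67, 5) = 9657648; 9657648 < 10077696? YES
  n = 68: C(68, 5) = 10424128; 10424128 < 10077696? NO
The largest n with C(n, 5) < 10077696 is n = 67 (where E[X] = 67067/69984 ≈ 0.95832). Hence R_6(5) > 67, i.e. R_6(5) ≥ 68.

Largest n = 67; hence R_6(5) > 67.


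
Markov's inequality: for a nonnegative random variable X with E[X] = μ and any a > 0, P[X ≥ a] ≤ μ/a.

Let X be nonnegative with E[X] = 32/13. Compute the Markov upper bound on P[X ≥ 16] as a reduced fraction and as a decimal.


μ = E[X] = 32/13, a = 16.
Markov: P[X ≥ 16] ≤ μ/a = (32/13)/16 = 2/13.
Numerically: ≈ 0.15385.
(Since a = 16 > μ = 2.46154, the bound 2/13 is < 1 and informative.)

P[X ≥ 16] ≤ 2/13 ≈ 0.15385.


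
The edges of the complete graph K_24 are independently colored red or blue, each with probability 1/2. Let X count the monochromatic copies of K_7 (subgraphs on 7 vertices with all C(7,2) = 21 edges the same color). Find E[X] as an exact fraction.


Let X = Σ_S X_S over the C(24, 7) = 346104 subsets S of size 7, where X_S = 1 if the K_7 on S is monochromatic.
For a fixed S, the K_7 on S has C(7, 2) = 21 edges. P[all 21 edges red] = (1/2)^21, and likewise for blue, so P[monochromatic] = 2·(1/2)^21 = 2^{1 − 21} = 1/1048576.
By linearity of expectation: E[X] = C(24, 7) · 2^{1 − 21} = 346104 · 1/1048576 = 43263/131072.
Numerically: E[X] ≈ 0.330.

E[X] = C(24,7)·2^(1−C(7,2)) = 43263/131072 ≈ 0.330.


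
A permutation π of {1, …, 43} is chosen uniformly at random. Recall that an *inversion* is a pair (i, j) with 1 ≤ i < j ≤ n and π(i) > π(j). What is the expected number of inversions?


Write X = Σ X_I over the C(43, 2) = 903 pairs i < j, with X_I the indicator of one inversion.
There are 903 indicators.
For each fixed pair i < j, the values π(i) and π(j) are two distinct elements of {1, …, 43} in uniformly random order; by symmetry P[π(i) > π(j)] = 1/2.
By linearity: E[X] = 903 · (1/2) = C(43, 2) · (1/2) = 903/2 = 903/2 ≈ 451.500000.

E[X] = 903/2 = 451.500000.


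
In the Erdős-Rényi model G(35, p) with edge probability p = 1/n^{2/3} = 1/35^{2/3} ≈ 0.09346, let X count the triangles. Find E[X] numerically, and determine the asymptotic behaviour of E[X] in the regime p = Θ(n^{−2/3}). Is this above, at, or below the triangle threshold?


Number of potential triangles: C(35, 3) = 6545.
Each occurs with probability p³ ≈ (0.09346)³ ≈ 8.163265e-04.
By linearity: E[X] = C(35, 3)·p³ ≈ 6545 · 8.163265e-04 ≈ 5.3429.
Since α = 2/3 < 1, p = c/n^{2/3} ≫ 1/n is above the triangle threshold p ~ 1/n. Asymptotically E[X] ~ (c³/6)·n^{3(1−α)} = (1³/6)·n^{1} → ∞; triangles are abundant w.h.p.

E[X] ≈ 5.3429; in regime p = Θ(1/n^{2/3}) E[X] diverges (above the triangle threshold p ~ 1/n).


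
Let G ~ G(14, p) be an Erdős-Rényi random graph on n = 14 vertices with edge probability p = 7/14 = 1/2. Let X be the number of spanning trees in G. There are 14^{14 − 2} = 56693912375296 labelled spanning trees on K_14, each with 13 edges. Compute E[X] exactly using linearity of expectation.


K_14 has 14^{14 − 2} = 56693912375296 labelled spanning trees.
For each such spanning tree H, let X_H = 1 if all 13 edges of H are present in G. Then P[X_H = 1] = p^{13} = (1/2)^{13} = 1/8192.
By linearity of expectation: E[X] = Σ_H E[X_H] = 56693912375296 · p^{13} = 56693912375296 · 1/8192 = 13841287201/2.
Numerically: E[X] ≈ 6.9206e+09.

E[X] = 56693912375296 · (1/2)^{13} = 13841287201/2 ≈ 6.9206e+09.


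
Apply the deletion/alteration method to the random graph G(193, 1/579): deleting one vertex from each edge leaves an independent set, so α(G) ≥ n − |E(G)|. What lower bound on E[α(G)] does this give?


E[|E(G)|] = C(193, 2)·p = 18528 · (1/579) = 32.
E[α(G)] ≥ n − E[|E(G)|] = 193 − 32 = 161.
Numerically: ≈ 161.000000.
(This is only a lower bound; the true E[α(G)] may be larger.)

E[α(G)] ≥ 161 ≈ 161.000000.


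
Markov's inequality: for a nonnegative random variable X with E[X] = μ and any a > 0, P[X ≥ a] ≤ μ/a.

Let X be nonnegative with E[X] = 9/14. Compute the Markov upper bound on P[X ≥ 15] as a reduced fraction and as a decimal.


μ = E[X] = 9/14, a = 15.
Markov: P[X ≥ 15] ≤ μ/a = (9/14)/15 = 3/70.
Numerically: ≈ 0.04286.
(Since a = 15 > μ = 0.64286, the bound 3/70 is < 1 and informative.)

P[X ≥ 15] ≤ 3/70 ≈ 0.04286.


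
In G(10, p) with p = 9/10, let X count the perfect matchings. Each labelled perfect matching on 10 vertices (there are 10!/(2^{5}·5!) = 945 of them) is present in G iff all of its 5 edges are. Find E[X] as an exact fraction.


K_10 has 10!/(2^{5}·5!) = 945 labelled perfect matchings.
For each such perfect matching H, let X_H = 1 if all 5 edges of H are present in G. Then P[X_H = 1] = p^{5} = (9/10)^{5} = 59049/100000.
By linearity of expectation: E[X] = Σ_H E[X_H] = 945 · p^{5} = 945 · 59049/100000 = 11160261/20000.
Numerically: E[X] ≈ 558.

E[X] = 945 · (9/10)^{5} = 11160261/20000 ≈ 558.


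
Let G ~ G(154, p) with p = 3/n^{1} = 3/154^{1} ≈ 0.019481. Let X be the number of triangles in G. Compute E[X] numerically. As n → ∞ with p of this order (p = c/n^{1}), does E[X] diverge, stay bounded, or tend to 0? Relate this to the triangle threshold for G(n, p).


Number of potential triangles: C(154, 3) = 596904.
Each occurs with probability p³ ≈ (0.019481)³ ≈ 7.3926748e-06.
By linearity: E[X] = C(154, 3)·p³ ≈ 596904 · 7.3926748e-06 ≈ 4.41272.
Here α = 1, so p = 3/n is exactly at the triangle threshold p ~ 1/n. Asymptotically E[X] → c³/6 = 3³/6 = 9/2 ≈ 4.50000, a bounded constant. In this regime the triangle count is asymptotically Poisson(c³/6).

E[X] ≈ 4.41272; in regime p = Θ(1/n^{1}) E[X] stays bounded (at the triangle threshold p ~ 1/n).


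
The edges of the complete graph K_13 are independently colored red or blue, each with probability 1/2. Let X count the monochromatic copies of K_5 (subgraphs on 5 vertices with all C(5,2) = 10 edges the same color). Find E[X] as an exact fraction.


Let X = Σ_S X_S over the C(13, 5) = 1287 subsets S of size 5, where X_S = 1 if the K_5 on S is monochromatic.
For a fixed S, the K_5 on S has C(5, 2) = 10 edges. P[all 10 edges red] = (1/2)^10, and likewise for blue, so P[monochromatic] = 2·(1/2)^10 = 2^{1 − 10} = 1/512.
By linearity: E[X] = C(13, 5) · 2^{1 − 10} = 1287 · 1/512 = 1287/512.
Numerically: E[X] ≈ 2.5137.

E[X] = C(13,5)·2^(1−C(5,2)) = 1287/512 ≈ 2.5137.


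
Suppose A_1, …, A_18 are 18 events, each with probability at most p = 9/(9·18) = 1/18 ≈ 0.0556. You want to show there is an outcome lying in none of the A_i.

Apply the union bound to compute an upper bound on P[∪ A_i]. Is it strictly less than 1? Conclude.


Union bound: P[∪_{i=1}^{18} A_i] ≤ Σ_i P[A_i] ≤ 18·p = 18·(1/18) = 1.
Numerically: 1 ≈ 1.0000.
Is 1 < 1? NO.
Since the bound 1 is ≥ 1, the union bound is uninformative here; it does NOT by itself certify existence.

18·p = 1 ≈ 1.0000; existence NOT certified by the union bound.


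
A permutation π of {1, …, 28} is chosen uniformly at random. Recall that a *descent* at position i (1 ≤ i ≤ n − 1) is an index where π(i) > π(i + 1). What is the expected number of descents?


Write X = Σ X_I over i = 1, …, 27, with X_I the indicator of one descent.
There are 27 indicators.
For each fixed i, the pair (π(i), π(i+1)) is a uniformly random ordered pair of distinct values from {1, …, 28}; by symmetry P[π(i) > π(i+1)] = 1/2.
By linearity: E[X] = 27 · (1/2) = (28 − 1) · (1/2) = 27/2 ≈ 13.500000.

E[X] = 27/2 = 13.500000.


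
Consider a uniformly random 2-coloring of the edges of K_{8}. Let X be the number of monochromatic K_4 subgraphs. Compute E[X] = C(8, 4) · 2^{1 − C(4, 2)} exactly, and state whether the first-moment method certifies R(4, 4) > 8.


E[X] = C(8, 4) · 2^{1 − 6} = 70 · 2^{−5} = 70/32.
As a reduced fraction: E[X] = 35/16 ≈ 2.1875.
Is E[X] < 1? NO.
Since E[X] ≥ 1, the first-moment bound is inconclusive at n = 8; it does NOT by itself certify R(4, 4) > 8.

E[X] = 35/16 ≈ 2.1875; E[X] ≥ 1; first-moment method inconclusive here.


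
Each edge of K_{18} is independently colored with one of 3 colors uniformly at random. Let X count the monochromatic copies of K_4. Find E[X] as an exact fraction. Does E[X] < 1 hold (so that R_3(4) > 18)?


E[X] = C(18, 4) · 3^{1 − 6} = 3060 · 3^{−5} = 3060/243.
As a reduced fraction: E[X] = 340/27 ≈ 12.592593.
Is E[X] < 1? NO.
Since E[X] ≥ 1, the first-moment bound is inconclusive at n = 18; it does NOT by itself certify R_3(4) > 18.

E[X] = 340/27 ≈ 12.592593; E[X] ≥ 1; first-moment method inconclusive here.


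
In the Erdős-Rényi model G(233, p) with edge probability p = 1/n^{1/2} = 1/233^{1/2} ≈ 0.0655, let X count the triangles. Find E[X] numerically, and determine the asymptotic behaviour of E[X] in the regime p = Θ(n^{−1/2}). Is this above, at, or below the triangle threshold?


Number of potential triangles: C(233, 3) = 2081156.
Each occurs with probability p³ ≈ (0.0655)³ ≈ 2.81168e-04.
By linearity: E[X] = C(233, 3)·p³ ≈ 2081156 · 2.81168e-04 ≈ 585.155.
Since α = 1/2 < 1, p = c/n^{1/2} ≫ 1/n is above the triangle threshold p ~ 1/n. Asymptotically E[X] ~ (c³/6)·n^{3(1−α)} = (1³/6)·n^{1.5} → ∞; triangles are abundant w.h.p.

E[X] ≈ 585.155; in regime p = Θ(1/n^{1/2}) E[X] diverges (above the triangle threshold p ~ 1/n).


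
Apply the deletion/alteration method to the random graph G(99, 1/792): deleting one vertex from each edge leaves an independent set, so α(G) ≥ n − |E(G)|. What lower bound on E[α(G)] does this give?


E[|E(G)|] = C(99, 2)·p = 4851 · (1/792) = 49/8.
E[α(G)] ≥ n − E[|E(G)|] = 99 − 49/8 = 743/8.
Numerically: ≈ 92.875.
(This is only a lower bound; the true E[α(G)] may be larger.)

E[α(G)] ≥ 743/8 ≈ 92.875.


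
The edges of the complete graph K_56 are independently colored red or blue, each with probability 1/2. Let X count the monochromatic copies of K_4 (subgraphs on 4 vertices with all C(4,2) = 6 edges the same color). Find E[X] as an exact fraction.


Let X = Σ_S X_S over the C(56, 4) = 367290 subsets S of size 4, where X_S = 1 if the K_4 on S is monochromatic.
For a fixed S, the K_4 on S has C(4, 2) = 6 edges. P[all 6 edges red] = (1/2)^6, and likewise for blue, so P[monochromatic] = 2·(1/2)^6 = 2^{1 − 6} = 1/32.
Summing: E[X] = C(56, 4) · 2^{1 − 6} = 367290 · 1/32 = 183645/16.
Numerically: E[X] ≈ 11477.8125.

E[X] = C(56,4)·2^(1−C(4,2)) = 183645/16 ≈ 11477.8125.


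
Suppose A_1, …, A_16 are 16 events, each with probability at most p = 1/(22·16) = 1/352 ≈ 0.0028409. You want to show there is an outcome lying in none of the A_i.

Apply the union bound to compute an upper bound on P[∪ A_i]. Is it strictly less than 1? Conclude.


Union bound: P[∪_{i=1}^{16} A_i] ≤ Σ_i P[A_i] ≤ 16·p = 16·(1/352) = 1/22.
Numerically: 1/22 ≈ 0.0454545.
Is 1/22 < 1? YES.
Since P[∪ A_i] ≤ 1/22 < 1, the complement has P[∩ A_i^c] ≥ 1 − 1/22 = 21/22 > 0, so some outcome avoids every A_i.

16·p = 1/22 ≈ 0.0454545; existence CERTIFIED by the union bound.


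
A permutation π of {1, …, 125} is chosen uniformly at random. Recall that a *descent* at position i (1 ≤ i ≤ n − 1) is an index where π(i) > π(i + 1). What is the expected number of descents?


Write X = Σ X_I over i = 1, …, 124, with X_I the indicator of one descent.
There are 124 indicators.
For each fixed i, the pair (π(i), π(i+1)) is a uniformly random ordered pair of distinct values from {1, …, 125}; by symmetry P[π(i) > π(i+1)] = 1/2.
By linearity: E[X] = 124 · (1/2) = (125 − 1) · (1/2) = 62 ≈ 62.000.

E[X] = 62 = 62.000.


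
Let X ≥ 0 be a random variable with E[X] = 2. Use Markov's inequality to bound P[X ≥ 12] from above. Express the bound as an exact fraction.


μ = E[X] = 2, a = 12.
Markov: P[X ≥ 12] ≤ μ/a = (2)/12 = 1/6.
Numerically: ≈ 0.166667.
(Since a = 12 > μ = 2.000000, the bound 1/6 is < 1 and informative.)

P[X ≥ 12] ≤ 1/6 ≈ 0.166667.


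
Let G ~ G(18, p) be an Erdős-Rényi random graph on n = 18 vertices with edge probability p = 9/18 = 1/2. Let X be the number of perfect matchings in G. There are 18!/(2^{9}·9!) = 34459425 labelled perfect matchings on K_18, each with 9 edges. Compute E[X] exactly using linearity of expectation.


K_18 has 18!/(2^{9}·9!) = 34459425 labelled perfect matchings.
For each such perfect matching H, let X_H = 1 if all 9 edges of H are present in G. Then P[X_H = 1] = p^{9} = (1/2)^{9} = 1/512.
Summing the indicators: E[X] = Σ_H E[X_H] = 34459425 · p^{9} = 34459425 · 1/512 = 34459425/512.
Numerically: E[X] ≈ 67304.

E[X] = 34459425 · (1/2)^{9} = 34459425/512 ≈ 67304.


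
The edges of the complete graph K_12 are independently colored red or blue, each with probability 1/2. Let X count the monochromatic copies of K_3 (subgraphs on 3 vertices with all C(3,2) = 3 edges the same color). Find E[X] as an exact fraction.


Let X = Σ_S X_S over the C(12, 3) = 220 subsets S of size 3, where X_S = 1 if the K_3 on S is monochromatic.
For a fixed S, the K_3 on S has C(3, 2) = 3 edges. P[all 3 edges red] = (1/2)^3, and likewise for blue, so P[monochromatic] = 2·(1/2)^3 = 2^{1 − 3} = 1/4.
Summing: E[X] = C(12, 3) · 2^{1 − 3} = 220 · 1/4 = 55.
Numerically: E[X] ≈ 55.000.

E[X] = C(12,3)·2^(1−C(3,2)) = 55 ≈ 55.000.


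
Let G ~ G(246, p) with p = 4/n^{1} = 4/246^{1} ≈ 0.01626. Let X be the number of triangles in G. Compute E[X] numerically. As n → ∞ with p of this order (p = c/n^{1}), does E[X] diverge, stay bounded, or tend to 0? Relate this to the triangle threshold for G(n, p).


Number of potential triangles: C(246, 3) = 2450980.
Each occurs with probability p³ ≈ (0.01626)³ ≈ 4.299071e-06.
By linearity: E[X] = C(246, 3)·p³ ≈ 2450980 · 4.299071e-06 ≈ 10.5369.
Here α = 1, so p = 4/n is exactly at the triangle threshold p ~ 1/n. Asymptotically E[X] → c³/6 = 4³/6 = 32/3 ≈ 10.6667, a bounded constant. In this regime the triangle count is asymptotically Poisson(c³/6).

E[X] ≈ 10.5369; in regime p = Θ(1/n^{1}) E[X] stays bounded (at the triangle threshold p ~ 1/n).


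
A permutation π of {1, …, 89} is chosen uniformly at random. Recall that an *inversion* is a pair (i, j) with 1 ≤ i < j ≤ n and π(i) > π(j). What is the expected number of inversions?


Write X = Σ X_I over the C(89, 2) = 3916 pairs i < j, with X_I the indicator of one inversion.
There are 3916 indicators.
For each fixed pair i < j, the values π(i) and π(j) are two distinct elements of {1, …, 89} in uniformly random order; by symmetry P[π(i) > π(j)] = 1/2.
By linearity: E[X] = 3916 · (1/2) = C(89, 2) · (1/2) = 3916/2 = 1958 ≈ 1958.000.

E[X] = 1958 = 1958.000.


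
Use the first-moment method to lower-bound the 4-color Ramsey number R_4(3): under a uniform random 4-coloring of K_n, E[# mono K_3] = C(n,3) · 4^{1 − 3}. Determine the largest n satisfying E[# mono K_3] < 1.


We need C(n, 3) · 4^{1 − 3} < 1, i.e. C(n, 3) < 4^{3 − 1} = 16.
Check values of n near the boundary:
  n = 3: C(3, 3) = 1; 1 < 16? YES
  n = 4: C(4, 3) = 4; 4 < 16? YES
  n = 5: C(5, 3) = 10; 10 < 16? YES
  n = 6: C(6, 3) = 20; 20 < 16? NO
The largest n with C(n, 3) < 16 is n = 5 (where E[X] = 5/8 ≈ 0.625). Hence R_4(3) > 5, i.e. R_4(3) ≥ 6.

Largest n = 5; hence R_4(3) > 5.


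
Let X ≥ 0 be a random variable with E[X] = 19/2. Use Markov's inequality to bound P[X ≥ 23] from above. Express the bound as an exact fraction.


μ = E[X] = 19/2, a = 23.
Markov: P[X ≥ 23] ≤ μ/a = (19/2)/23 = 19/46.
Numerically: ≈ 0.4130.
(Since a = 23 > μ = 9.5000, the bound 19/46 is < 1 and informative.)

P[X ≥ 23] ≤ 19/46 ≈ 0.4130.


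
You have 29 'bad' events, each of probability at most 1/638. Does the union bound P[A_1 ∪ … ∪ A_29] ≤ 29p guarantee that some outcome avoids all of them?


Union bound: P[∪_{i=1}^{29} A_i] ≤ Σ_i P[A_i] ≤ 29·p = 29·(1/638) = 1/22.
Numerically: 1/22 ≈ 0.0455.
Is 1/22 < 1? YES.
Since P[∪ A_i] ≤ 1/22 < 1, the complement has P[∩ A_i^c] ≥ 1 − 1/22 = 21/22 > 0, so some outcome avoids every A_i.

29·p = 1/22 ≈ 0.0455; existence CERTIFIED by the union bound.


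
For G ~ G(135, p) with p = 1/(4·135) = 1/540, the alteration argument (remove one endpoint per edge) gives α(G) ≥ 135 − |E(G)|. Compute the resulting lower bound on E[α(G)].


E[|E(G)|] = C(135, 2)·p = 9045 · (1/540) = 67/4.
E[α(G)] ≥ n − E[|E(G)|] = 135 − 67/4 = 473/4.
Numerically: ≈ 118.25000.
(This is only a lower bound; the true E[α(G)] may be larger.)

E[α(G)] ≥ 473/4 ≈ 118.25000.


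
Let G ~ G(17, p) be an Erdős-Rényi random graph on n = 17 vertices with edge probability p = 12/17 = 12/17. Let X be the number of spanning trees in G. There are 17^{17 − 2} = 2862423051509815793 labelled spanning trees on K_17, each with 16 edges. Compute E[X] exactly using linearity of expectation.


K_17 has 17^{17 − 2} = 2862423051509815793 labelled spanning trees.
For each such spanning tree H, let X_H = 1 if all 16 edges of H are present in G. Then P[X_H = 1] = p^{16} = (12/17)^{16} = 184884258895036416/48661191875666868481.
By linearity of expectation: E[X] = Σ_H E[X_H] = 2862423051509815793 · p^{16} = 2862423051509815793 · 184884258895036416/48661191875666868481 = 184884258895036416/17.
Numerically: E[X] ≈ 1.0876e+16.

E[X] = 2862423051509815793 · (12/17)^{16} = 184884258895036416/17 ≈ 1.0876e+16.


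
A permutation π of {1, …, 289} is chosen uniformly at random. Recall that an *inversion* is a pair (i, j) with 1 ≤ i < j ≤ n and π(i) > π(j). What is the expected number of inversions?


Write X = Σ X_I over the C(289, 2) = 41616 pairs i < j, with X_I the indicator of one inversion.
There are 41616 indicators.
For each fixed pair i < j, the values π(i) and π(j) are two distinct elements of {1, …, 289} in uniformly random order; by symmetry P[π(i) > π(j)] = 1/2.
By linearity: E[X] = 41616 · (1/2) = C(289, 2) · (1/2) = 41616/2 = 20808 ≈ 20808.00000.

E[X] = 20808 = 20808.00000.


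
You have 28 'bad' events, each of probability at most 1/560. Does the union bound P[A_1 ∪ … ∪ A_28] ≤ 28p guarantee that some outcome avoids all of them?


Union bound: P[∪_{i=1}^{28} A_i] ≤ Σ_i P[A_i] ≤ 28·p = 28·(1/560) = 1/20.
Numerically: 1/20 ≈ 0.050000.
Is 1/20 < 1? YES.
Since P[∪ A_i] ≤ 1/20 < 1, the complement has P[∩ A_i^c] ≥ 1 − 1/20 = 19/20 > 0, so some outcome avoids every A_i.

28·p = 1/20 ≈ 0.050000; existence CERTIFIED by the union bound.


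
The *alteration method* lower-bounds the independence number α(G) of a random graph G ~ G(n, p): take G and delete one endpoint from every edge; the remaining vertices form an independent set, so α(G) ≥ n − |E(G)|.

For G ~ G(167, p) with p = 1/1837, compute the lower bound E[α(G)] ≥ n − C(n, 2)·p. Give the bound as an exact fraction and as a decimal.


E[|E(G)|] = C(167, 2)·p = 13861 · (1/1837) = 83/11.
E[α(G)] ≥ n − E[|E(G)|] = 167 − 83/11 = 1754/11.
Numerically: ≈ 159.455.
(This is only a lower bound; the true E[α(G)] may be larger.)

E[α(G)] ≥ 1754/11 ≈ 159.455.


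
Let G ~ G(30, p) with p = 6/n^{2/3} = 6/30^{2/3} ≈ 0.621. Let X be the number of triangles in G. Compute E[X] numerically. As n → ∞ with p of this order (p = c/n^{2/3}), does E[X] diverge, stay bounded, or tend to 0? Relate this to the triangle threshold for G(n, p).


Number of potential triangles: C(30, 3) = 4060.
Each occurs with probability p³ ≈ (0.621)³ ≈ 2.40000e-01.
By linearity: E[X] = C(30, 3)·p³ ≈ 4060 · 2.40000e-01 ≈ 974.400.
Since α = 2/3 < 1, p = c/n^{2/3} ≫ 1/n is above the triangle threshold p ~ 1/n. Asymptotically E[X] ~ (c³/6)·n^{3(1−α)} = (6³/6)·n^{1} → ∞; triangles are abundant w.h.p.

E[X] ≈ 974.400; in regime p = Θ(1/n^{2/3}) E[X] diverges (above the triangle threshold p ~ 1/n).


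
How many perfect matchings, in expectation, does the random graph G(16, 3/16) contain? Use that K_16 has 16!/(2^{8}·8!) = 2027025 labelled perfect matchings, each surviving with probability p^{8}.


K_16 has 16!/(2^{8}·8!) = 2027025 labelled perfect matchings.
For each such perfect matching H, let X_H = 1 if all 8 edges of H are present in G. Then P[X_H = 1] = p^{8} = (3/16)^{8} = 6561/4294967296.
By linearity of expectation: E[X] = Σ_H E[X_H] = 2027025 · p^{8} = 2027025 · 6561/4294967296 = 13299311025/4294967296.
Numerically: E[X] ≈ 3.096.

E[X] = 2027025 · (3/16)^{8} = 13299311025/4294967296 ≈ 3.096.


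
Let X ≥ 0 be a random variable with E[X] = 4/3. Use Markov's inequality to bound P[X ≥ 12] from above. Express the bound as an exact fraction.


μ = E[X] = 4/3, a = 12.
Markov: P[X ≥ 12] ≤ μ/a = (4/3)/12 = 1/9.
Numerically: ≈ 0.111.
(Since a = 12 > μ = 1.333, the bound 1/9 is < 1 and informative.)

P[X ≥ 12] ≤ 1/9 ≈ 0.111.


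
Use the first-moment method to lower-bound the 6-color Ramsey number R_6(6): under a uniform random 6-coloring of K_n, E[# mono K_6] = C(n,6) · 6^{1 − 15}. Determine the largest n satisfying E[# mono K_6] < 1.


We need C(n, 6) · 6^{1 − 15} < 1, i.e. C(n, 6) < 6^{15 − 1} = 78364164096.
Check values of n near the boundary:
  n = 194: C(194, 6) = 68482017072; 68482017072 < 78364164096? YES
  n = 195: C(195, 6) = 70656049360; 70656049360 < 78364164096? YES
  n = 196: C(196, 6) = 72887293024; 72887293024 < 78364164096? YES
  n = 197: C(197, 6) = 75176946208; 75176946208 < 78364164096? YES
  n = 198: C(198, 6) = 77526225777; 77526225777 < 78364164096? YES
  n = 199: C(199, 6) = 79936367511; 79936367511 < 78364164096? NO
  n = 200: C(200, 6) = 82408626300; 82408626300 < 78364164096? NO
  n = 201: C(201, 6) = 84944276340; 84944276340 < 78364164096? NO
The largest n with C(n, 6) < 78364164096 is n = 198 (where E[X] = 25842075259/26121388032 ≈ 0.98931). Hence R_6(6) > 198, i.e. R_6(6) ≥ 199.

Largest n = 198; hence R_6(6) > 198.


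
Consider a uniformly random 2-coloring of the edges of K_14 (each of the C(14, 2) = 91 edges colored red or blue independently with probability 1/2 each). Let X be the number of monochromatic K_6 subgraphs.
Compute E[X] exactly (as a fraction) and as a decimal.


Let X = Σ_S X_S over the C(14, 6) = 3003 subsets S of size 6, where X_S = 1 if the K_6 on S is monochromatic.
For a fixed S, the K_6 on S has C(6, 2) = 15 edges. P[all 15 edges red] = (1/2)^15, and likewise for blue, so P[monochromatic] = 2·(1/2)^15 = 2^{1 − 15} = 1/16384.
Summing: E[X] = C(14, 6) · 2^{1 − 15} = 3003 · 1/16384 = 3003/16384.
Numerically: E[X] ≈ 0.183.

E[X] = C(14,6)·2^(1−C(6,2)) = 3003/16384 ≈ 0.183.


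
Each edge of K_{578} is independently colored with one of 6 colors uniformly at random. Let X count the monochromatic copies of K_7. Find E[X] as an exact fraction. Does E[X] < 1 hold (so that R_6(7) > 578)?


E[X] = C(578, 7) · 6^{1 − 21} = 4123120110457920 · 6^{−20} = 4123120110457920/3656158440062976.
As a reduced fraction: E[X] = 21474583908635/19042491875328 ≈ 1.1277.
Is E[X] < 1? NO.
Since E[X] ≥ 1, the first-moment bound is inconclusive at n = 578; it does NOT by itself certify R_6(7) > 578.

E[X] = 21474583908635/19042491875328 ≈ 1.1277; E[X] ≥ 1; first-moment method inconclusive here.


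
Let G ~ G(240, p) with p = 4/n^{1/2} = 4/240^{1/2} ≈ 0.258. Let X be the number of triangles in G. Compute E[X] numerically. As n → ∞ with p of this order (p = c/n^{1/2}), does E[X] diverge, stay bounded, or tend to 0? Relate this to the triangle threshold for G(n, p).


Number of potential triangles: C(240, 3) = 2275280.
Each occurs with probability p³ ≈ (0.258)³ ≈ 1.72133e-02.
By linearity: E[X] = C(240, 3)·p³ ≈ 2275280 · 1.72133e-02 ≈ 39164.985.
Since α = 1/2 < 1, p = c/n^{1/2} ≫ 1/n is above the triangle threshold p ~ 1/n. Asymptotically E[X] ~ (c³/6)·n^{3(1−α)} = (4³/6)·n^{1.5} → ∞; triangles are abundant w.h.p.

E[X] ≈ 39164.985; in regime p = Θ(1/n^{1/2}) E[X] diverges (above the triangle threshold p ~ 1/n).


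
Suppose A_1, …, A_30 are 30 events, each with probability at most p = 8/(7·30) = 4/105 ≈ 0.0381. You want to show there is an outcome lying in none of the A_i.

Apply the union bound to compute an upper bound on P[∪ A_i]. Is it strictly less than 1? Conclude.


Union bound: P[∪_{i=1}^{30} A_i] ≤ Σ_i P[A_i] ≤ 30·p = 30·(4/105) = 8/7.
Numerically: 8/7 ≈ 1.1429.
Is 8/7 < 1? NO.
Since the bound 8/7 is ≥ 1, the union bound is uninformative here; it does NOT by itself certify existence.

30·p = 8/7 ≈ 1.1429; existence NOT certified by the union bound.
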